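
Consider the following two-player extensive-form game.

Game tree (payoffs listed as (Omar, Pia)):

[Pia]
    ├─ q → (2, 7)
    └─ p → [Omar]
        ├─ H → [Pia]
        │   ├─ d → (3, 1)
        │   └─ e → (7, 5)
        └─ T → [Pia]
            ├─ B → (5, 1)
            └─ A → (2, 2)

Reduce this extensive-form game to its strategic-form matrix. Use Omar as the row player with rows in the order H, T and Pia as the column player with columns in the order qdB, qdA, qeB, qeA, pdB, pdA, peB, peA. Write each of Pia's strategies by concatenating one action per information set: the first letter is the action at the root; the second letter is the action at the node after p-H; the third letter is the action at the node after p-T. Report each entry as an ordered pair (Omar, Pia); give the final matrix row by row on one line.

H: (2,7) (2,7) (2,7) (2,7) (3,1) (3,1) (7,5) (7,5) | T: (2,7) (2,7) (2,7) (2,7) (5,1) (2,2) (5,1) (2,2)

Row H: qdB→(2,7), qdA→(2,7), qeB→(2,7), qeA→(2,7), pdB→(3,1), pdA→(3,1), peB→(7,5), peA→(7,5)
Row T: qdB→(2,7), qdA→(2,7), qeB→(2,7), qeA→(2,7), pdB→(5,1), pdA→(2,2), peB→(5,1), peA→(2,2)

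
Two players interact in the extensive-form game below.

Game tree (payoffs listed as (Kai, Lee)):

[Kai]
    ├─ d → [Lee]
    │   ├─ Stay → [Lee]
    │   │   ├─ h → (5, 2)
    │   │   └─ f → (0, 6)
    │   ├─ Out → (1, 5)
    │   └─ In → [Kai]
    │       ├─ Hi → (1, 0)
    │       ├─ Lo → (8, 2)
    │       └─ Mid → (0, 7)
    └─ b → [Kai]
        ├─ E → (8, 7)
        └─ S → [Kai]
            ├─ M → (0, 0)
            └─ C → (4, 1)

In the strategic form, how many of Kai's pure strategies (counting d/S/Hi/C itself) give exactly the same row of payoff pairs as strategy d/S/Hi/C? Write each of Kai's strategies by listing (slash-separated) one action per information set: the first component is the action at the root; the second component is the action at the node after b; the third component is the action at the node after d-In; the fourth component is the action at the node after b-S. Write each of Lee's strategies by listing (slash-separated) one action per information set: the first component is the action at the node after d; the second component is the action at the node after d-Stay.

4

Row for d/S/Hi/C (columns Stay/h, Stay/f, Out/h, Out/f, In/h, In/f): (5,2) (0,6) (1,5) (1,5) (1,0) (1,0).
Under d/S/Hi/C, Kai's choice at the node after b and at the node after b-S can never be reached regardless of what Lee does, so varying those choices leaves every outcome unchanged.
Holding the reachable choices fixed and varying the unreachable ones freely already gives 2 × 2 = 4 equivalent strategies.
No other strategy reproduces this row, so those 4 are the full class: d/E/Hi/M, d/E/Hi/C, d/S/Hi/M, d/S/Hi/C.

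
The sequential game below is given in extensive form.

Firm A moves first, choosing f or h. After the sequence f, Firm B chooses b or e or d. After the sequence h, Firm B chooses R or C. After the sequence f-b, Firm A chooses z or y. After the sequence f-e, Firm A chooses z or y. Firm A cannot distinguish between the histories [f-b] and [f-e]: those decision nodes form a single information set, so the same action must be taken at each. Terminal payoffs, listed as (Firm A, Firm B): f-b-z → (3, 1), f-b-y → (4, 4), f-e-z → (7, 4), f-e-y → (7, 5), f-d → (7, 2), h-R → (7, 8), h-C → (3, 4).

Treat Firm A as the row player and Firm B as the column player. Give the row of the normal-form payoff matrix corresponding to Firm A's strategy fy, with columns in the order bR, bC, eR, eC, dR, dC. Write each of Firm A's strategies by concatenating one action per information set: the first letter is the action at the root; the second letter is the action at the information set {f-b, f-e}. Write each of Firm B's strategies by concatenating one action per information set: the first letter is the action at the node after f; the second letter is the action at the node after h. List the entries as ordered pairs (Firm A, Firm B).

(4,4) (4,4) (7,5) (7,5) (7,2) (7,2)

vs bR: Firm A plays f → Firm B plays b at [f] → Firm A plays y at [f-b] → (4, 4)
vs bC: Firm A plays f → Firm B plays b at [f] → Firm A plays y at [f-b] → (4, 4)
vs eR: Firm A plays f → Firm B plays e at [f] → Firm A plays y at [f-e] → (7, 5)
vs eC: Firm A plays f → Firm B plays e at [f] → Firm A plays y at [f-e] → (7, 5)
vs dR: Firm A plays f → Firm B plays d at [f] → (7, 2)
vs dC: Firm A plays f → Firm B plays d at [f] → (7, 2)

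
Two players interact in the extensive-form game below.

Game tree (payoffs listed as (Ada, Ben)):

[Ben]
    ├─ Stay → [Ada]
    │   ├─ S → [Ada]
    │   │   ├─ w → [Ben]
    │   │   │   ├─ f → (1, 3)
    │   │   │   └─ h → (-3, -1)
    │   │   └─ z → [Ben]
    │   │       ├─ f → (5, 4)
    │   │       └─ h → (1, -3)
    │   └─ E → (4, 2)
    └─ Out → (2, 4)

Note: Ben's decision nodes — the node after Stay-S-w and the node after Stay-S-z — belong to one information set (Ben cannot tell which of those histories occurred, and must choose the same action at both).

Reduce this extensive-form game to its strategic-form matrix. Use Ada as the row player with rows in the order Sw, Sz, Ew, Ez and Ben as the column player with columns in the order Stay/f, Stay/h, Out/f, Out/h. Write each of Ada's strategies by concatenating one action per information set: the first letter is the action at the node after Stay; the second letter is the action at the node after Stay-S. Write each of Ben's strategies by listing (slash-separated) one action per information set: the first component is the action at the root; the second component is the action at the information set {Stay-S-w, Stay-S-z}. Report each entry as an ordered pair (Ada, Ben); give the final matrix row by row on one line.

       Stay/f   Stay/h    Out/f    Out/h
  Sw    (1,3)  (-3,-1)    (2,4)    (2,4)
  Sz    (5,4)   (1,-3)    (2,4)    (2,4)
  Ew    (4,2)    (4,2)    (2,4)    (2,4)
  Ez    (4,2)    (4,2)    (2,4)    (2,4)

Sw: (1,3) (-3,-1) (2,4) (2,4) | Sz: (5,4) (1,-3) (2,4) (2,4) | Ew: (4,2) (4,2) (2,4) (2,4) | Ez: (4,2) (4,2) (2,4) (2,4)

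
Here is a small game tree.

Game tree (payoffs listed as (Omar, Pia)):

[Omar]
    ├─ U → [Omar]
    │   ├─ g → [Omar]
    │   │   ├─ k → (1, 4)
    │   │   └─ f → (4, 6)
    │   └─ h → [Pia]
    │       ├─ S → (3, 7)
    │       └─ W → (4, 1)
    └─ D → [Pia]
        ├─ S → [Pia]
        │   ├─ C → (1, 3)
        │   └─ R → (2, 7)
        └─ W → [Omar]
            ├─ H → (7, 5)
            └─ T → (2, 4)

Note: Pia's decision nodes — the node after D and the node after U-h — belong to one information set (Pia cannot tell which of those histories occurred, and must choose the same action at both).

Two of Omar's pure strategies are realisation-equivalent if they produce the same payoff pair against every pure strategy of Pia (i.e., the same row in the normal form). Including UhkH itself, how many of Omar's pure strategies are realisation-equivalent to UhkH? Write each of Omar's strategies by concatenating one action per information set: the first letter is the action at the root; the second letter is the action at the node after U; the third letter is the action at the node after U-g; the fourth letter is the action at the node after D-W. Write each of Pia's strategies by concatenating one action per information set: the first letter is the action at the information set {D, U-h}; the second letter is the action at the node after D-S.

4

Row for UhkH (columns SC, SR, WC, WR): (3,7) (3,7) (4,1) (4,1).
Under UhkH, Omar's choice at the node after U-g and at the node after D-W can never be reached regardless of what Pia does, so varying those choices leaves every outcome unchanged.
Holding the reachable choices fixed and varying the unreachable ones freely already gives 2 × 2 = 4 equivalent strategies.
No other strategy reproduces this row, so those 4 are the full class: UhkH, UhkT, UhfH, UhfT.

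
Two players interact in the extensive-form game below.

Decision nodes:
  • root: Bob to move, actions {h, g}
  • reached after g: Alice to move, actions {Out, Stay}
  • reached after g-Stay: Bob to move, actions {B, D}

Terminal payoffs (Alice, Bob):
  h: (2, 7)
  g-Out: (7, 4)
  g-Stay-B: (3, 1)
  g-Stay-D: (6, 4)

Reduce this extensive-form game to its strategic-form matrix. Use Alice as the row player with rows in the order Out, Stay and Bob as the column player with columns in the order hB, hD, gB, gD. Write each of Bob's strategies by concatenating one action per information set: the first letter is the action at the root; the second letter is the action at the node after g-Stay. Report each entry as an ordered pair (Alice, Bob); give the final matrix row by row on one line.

Out: (2,7) (2,7) (7,4) (7,4) | Stay: (2,7) (2,7) (3,1) (6,4)

           hB       hD       gB       gD
 Out    (2,7)    (2,7)    (7,4)    (7,4)
Stay    (2,7)    (2,7)    (3,1)    (6,4)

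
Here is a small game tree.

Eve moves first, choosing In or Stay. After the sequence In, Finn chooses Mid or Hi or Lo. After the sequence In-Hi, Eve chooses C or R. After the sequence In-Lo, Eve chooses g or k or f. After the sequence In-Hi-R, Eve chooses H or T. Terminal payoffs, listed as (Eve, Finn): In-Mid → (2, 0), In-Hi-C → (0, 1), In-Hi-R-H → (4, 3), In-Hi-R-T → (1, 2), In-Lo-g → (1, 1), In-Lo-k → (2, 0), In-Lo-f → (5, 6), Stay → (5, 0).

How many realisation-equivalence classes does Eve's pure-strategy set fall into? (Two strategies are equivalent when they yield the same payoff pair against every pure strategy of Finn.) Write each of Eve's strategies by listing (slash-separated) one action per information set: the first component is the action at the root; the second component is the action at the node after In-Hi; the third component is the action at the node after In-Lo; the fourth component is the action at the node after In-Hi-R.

10

Eve has 24 pure strategies: In/C/g/H, In/C/g/T, In/C/k/H, In/C/k/T, In/C/f/H, In/C/f/T, In/R/g/H, In/R/g/T, In/R/k/H, In/R/k/T, In/R/f/H, In/R/f/T, Stay/C/g/H, Stay/C/g/T, Stay/C/k/H, Stay/C/k/T, Stay/C/f/H, Stay/C/f/T, Stay/R/g/H, Stay/R/g/T, Stay/R/k/H, Stay/R/k/T, Stay/R/f/H, Stay/R/f/T. Columns: Mid, Hi, Lo.
{In/C/g/H, In/C/g/T} → row (2,0) (0,1) (1,1)
{In/C/k/H, In/C/k/T} → row (2,0) (0,1) (2,0)
{In/C/f/H, In/C/f/T} → row (2,0) (0,1) (5,6)
{In/R/g/H} → row (2,0) (4,3) (1,1)
{In/R/g/T} → row (2,0) (1,2) (1,1)
{In/R/k/H} → row (2,0) (4,3) (2,0)
{In/R/k/T} → row (2,0) (1,2) (2,0)
{In/R/f/H} → row (2,0) (4,3) (5,6)
{In/R/f/T} → row (2,0) (1,2) (5,6)
{Stay/C/g/H, Stay/C/g/T, Stay/C/k/H, Stay/C/k/T, Stay/C/f/H, Stay/C/f/T, Stay/R/g/H, Stay/R/g/T, Stay/R/k/H, Stay/R/k/T, Stay/R/f/H, Stay/R/f/T} → row (5,0) (5,0) (5,0)
That's 10 distinct rows out of 24 strategies.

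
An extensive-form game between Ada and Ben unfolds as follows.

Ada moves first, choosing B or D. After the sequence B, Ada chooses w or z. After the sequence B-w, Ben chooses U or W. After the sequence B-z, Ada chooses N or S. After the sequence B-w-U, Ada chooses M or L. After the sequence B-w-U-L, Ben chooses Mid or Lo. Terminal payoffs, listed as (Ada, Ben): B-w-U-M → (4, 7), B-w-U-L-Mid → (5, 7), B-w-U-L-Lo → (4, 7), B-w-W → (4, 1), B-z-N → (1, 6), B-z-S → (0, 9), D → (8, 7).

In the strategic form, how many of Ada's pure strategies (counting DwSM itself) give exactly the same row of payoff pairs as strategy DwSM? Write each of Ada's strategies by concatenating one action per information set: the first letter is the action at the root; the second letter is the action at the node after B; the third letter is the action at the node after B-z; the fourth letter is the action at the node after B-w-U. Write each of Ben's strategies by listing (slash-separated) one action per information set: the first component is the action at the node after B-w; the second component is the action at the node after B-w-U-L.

Row for DwSM (columns U/Mid, U/Lo, W/Mid, W/Lo): (8,7) (8,7) (8,7) (8,7).
Under DwSM, Ada's choice at the node after B and at the node after B-z and at the node after B-w-U can never be reached regardless of what Ben does, so varying those choices leaves every outcome unchanged.
Holding the reachable choices fixed and varying the unreachable ones freely already gives 2 × 2 × 2 = 8 equivalent strategies.
No other strategy reproduces this row, so those 8 are the full class: DwNM, DwNL, DwSM, DwSL, DzNM, DzNL, DzSM, DzSL.

8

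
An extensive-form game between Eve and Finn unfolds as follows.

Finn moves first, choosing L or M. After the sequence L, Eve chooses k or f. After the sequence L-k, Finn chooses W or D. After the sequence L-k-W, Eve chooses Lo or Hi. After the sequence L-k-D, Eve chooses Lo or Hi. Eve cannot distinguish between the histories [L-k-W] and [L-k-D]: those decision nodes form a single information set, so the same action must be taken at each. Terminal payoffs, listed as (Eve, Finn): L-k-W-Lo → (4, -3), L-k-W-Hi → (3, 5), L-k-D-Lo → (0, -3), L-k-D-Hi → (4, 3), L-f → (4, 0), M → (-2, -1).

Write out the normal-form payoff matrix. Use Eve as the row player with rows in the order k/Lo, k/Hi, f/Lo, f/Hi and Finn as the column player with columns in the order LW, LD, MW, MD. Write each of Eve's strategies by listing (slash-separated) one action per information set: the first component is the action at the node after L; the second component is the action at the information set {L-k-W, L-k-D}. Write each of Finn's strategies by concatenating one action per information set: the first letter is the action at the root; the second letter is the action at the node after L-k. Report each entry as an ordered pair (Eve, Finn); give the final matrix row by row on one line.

           LW       LD       MW       MD
k/Lo   (4,-3)   (0,-3)  (-2,-1)  (-2,-1)
k/Hi    (3,5)    (4,3)  (-2,-1)  (-2,-1)
f/Lo    (4,0)    (4,0)  (-2,-1)  (-2,-1)
f/Hi    (4,0)    (4,0)  (-2,-1)  (-2,-1)

k/Lo: (4,-3) (0,-3) (-2,-1) (-2,-1) | k/Hi: (3,5) (4,3) (-2,-1) (-2,-1) | f/Lo: (4,0) (4,0) (-2,-1) (-2,-1) | f/Hi: (4,0) (4,0) (-2,-1) (-2,-1)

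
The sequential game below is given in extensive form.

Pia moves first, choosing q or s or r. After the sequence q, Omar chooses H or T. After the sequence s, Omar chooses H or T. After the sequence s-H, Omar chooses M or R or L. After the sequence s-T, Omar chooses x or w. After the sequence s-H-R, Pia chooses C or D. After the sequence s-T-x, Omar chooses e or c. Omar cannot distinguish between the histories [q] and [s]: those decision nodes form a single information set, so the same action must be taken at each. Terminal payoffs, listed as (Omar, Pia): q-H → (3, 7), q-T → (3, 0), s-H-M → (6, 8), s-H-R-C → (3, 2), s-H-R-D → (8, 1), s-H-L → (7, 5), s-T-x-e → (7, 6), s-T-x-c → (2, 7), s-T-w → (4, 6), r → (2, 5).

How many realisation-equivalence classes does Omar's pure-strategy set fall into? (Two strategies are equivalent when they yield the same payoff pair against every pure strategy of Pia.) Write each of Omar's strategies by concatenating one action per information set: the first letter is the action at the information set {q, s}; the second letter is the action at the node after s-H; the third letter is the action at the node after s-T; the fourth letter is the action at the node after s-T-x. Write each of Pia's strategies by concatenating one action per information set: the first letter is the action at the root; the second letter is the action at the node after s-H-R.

6

Omar has 24 pure strategies: HMxe, HMxc, HMwe, HMwc, HRxe, HRxc, HRwe, HRwc, HLxe, HLxc, HLwe, HLwc, TMxe, TMxc, TMwe, TMwc, TRxe, TRxc, TRwe, TRwc, TLxe, TLxc, TLwe, TLwc. Columns: qC, qD, sC, sD, rC, rD.
{HMxe, HMxc, HMwe, HMwc} → row (3,7) (3,7) (6,8) (6,8) (2,5) (2,5)
{HRxe, HRxc, HRwe, HRwc} → row (3,7) (3,7) (3,2) (8,1) (2,5) (2,5)
{HLxe, HLxc, HLwe, HLwc} → row (3,7) (3,7) (7,5) (7,5) (2,5) (2,5)
{TMxe, TRxe, TLxe} → row (3,0) (3,0) (7,6) (7,6) (2,5) (2,5)
{TMxc, TRxc, TLxc} → row (3,0) (3,0) (2,7) (2,7) (2,5) (2,5)
{TMwe, TMwc, TRwe, TRwc, TLwe, TLwc} → row (3,0) (3,0) (4,6) (4,6) (2,5) (2,5)
That's 6 distinct rows out of 24 strategies.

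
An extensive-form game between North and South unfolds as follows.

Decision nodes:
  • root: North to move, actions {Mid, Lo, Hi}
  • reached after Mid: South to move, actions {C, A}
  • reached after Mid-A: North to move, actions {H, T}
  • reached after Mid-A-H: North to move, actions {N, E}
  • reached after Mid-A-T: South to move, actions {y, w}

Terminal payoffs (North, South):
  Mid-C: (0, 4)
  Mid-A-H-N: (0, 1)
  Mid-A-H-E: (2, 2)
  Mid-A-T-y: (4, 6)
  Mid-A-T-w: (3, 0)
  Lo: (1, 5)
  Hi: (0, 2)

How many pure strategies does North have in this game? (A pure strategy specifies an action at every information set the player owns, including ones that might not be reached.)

North owns the root with actions {Mid, Lo, Hi} — three choices.
North owns the node after Mid-A with actions {H, T} — two choices.
North owns the node after Mid-A-H with actions {N, E} — two choices.
A pure strategy fixes one action at each information set independently, so the count is the product 3 × 2 × 2 = 12.

12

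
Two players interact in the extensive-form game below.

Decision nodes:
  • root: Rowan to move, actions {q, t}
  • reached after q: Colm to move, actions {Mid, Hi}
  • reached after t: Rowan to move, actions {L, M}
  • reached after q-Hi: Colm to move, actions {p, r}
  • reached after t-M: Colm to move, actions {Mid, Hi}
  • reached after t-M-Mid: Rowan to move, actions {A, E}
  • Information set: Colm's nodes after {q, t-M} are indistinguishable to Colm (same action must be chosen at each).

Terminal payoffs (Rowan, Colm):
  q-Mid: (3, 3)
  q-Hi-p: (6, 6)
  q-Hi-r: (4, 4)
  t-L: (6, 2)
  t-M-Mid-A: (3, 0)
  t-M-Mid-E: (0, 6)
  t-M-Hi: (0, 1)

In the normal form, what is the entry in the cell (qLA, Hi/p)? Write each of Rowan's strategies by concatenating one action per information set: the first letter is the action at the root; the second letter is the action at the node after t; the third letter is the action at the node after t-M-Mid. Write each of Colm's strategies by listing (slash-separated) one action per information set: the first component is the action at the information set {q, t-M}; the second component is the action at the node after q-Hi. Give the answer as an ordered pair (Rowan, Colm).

(6, 6)

Trace the play path from the root:
  Rowan plays q
  Colm plays Hi at [q]
  Colm plays p at [q-Hi]
→ terminal payoff (6, 6).
(Rowan's choice at the node after t is never reached on this path, so it doesn't affect the outcome.)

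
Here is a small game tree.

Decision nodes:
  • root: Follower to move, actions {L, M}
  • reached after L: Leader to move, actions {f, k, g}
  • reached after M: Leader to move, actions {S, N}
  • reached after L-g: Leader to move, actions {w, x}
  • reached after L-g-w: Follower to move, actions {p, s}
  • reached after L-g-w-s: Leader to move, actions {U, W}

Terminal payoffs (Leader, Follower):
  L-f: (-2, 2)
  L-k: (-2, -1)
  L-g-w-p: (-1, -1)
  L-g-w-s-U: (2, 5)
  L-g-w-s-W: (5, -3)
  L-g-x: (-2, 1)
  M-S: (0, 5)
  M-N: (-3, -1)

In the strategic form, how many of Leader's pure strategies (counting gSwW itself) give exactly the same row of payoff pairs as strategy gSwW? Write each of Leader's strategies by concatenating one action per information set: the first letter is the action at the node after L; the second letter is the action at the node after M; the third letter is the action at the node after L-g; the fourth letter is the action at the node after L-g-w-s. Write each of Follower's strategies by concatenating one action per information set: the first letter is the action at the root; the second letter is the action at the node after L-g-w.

1

Row for gSwW (columns Lp, Ls, Mp, Ms): (-1,-1) (5,-3) (0,5) (0,5).
Every one of Leader's information sets is on the play path for some reply by Follower when Leader follows gSwW.
Changing the action at any of them therefore changes at least one column, so only gSwW itself gives this row.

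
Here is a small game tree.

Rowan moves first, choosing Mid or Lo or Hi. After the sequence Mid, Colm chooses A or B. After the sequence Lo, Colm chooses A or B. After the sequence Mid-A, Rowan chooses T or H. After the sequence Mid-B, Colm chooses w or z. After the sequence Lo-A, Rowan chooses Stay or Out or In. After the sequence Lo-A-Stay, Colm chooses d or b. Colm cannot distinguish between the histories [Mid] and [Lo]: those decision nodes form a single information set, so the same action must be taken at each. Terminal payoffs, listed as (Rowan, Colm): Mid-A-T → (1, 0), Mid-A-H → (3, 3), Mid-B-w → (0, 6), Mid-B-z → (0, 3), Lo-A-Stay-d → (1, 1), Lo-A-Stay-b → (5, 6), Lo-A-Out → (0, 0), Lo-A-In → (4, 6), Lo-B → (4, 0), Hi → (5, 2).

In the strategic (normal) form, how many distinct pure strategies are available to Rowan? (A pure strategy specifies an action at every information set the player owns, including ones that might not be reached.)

Rowan owns the root with actions {Mid, Lo, Hi} — three choices.
Rowan owns the node after Mid-A with actions {T, H} — two choices.
Rowan owns the node after Lo-A with actions {Stay, Out, In} — three choices.
A pure strategy fixes one action at each information set independently, so the count is the product 3 × 2 × 3 = 18.
(For reference, Colm has 8 pure strategies, giving a 18×8 normal-form matrix.)

18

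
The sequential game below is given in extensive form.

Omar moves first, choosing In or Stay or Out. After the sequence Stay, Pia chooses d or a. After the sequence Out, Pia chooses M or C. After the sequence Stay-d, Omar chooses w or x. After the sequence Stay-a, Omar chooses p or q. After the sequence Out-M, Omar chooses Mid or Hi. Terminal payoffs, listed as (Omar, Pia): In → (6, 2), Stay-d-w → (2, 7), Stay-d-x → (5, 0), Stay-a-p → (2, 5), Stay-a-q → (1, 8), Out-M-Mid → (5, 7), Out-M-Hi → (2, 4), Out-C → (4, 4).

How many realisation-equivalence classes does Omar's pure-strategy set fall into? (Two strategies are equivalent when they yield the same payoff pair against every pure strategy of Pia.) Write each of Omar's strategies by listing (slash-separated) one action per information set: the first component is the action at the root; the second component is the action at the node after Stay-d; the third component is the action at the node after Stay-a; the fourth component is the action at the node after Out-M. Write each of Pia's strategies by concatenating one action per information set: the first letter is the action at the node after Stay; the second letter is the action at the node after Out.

7

Omar has 24 pure strategies: In/w/p/Mid, In/w/p/Hi, In/w/q/Mid, In/w/q/Hi, In/x/p/Mid, In/x/p/Hi, In/x/q/Mid, In/x/q/Hi, Stay/w/p/Mid, Stay/w/p/Hi, Stay/w/q/Mid, Stay/w/q/Hi, Stay/x/p/Mid, Stay/x/p/Hi, Stay/x/q/Mid, Stay/x/q/Hi, Out/w/p/Mid, Out/w/p/Hi, Out/w/q/Mid, Out/w/q/Hi, Out/x/p/Mid, Out/x/p/Hi, Out/x/q/Mid, Out/x/q/Hi. Columns: dM, dC, aM, aC.
{In/w/p/Mid, In/w/p/Hi, In/w/q/Mid, In/w/q/Hi, In/x/p/Mid, In/x/p/Hi, In/x/q/Mid, In/x/q/Hi} → row (6,2) (6,2) (6,2) (6,2)
{Stay/w/p/Mid, Stay/w/p/Hi} → row (2,7) (2,7) (2,5) (2,5)
{Stay/w/q/Mid, Stay/w/q/Hi} → row (2,7) (2,7) (1,8) (1,8)
{Stay/x/p/Mid, Stay/x/p/Hi} → row (5,0) (5,0) (2,5) (2,5)
{Stay/x/q/Mid, Stay/x/q/Hi} → row (5,0) (5,0) (1,8) (1,8)
{Out/w/p/Mid, Out/w/q/Mid, Out/x/p/Mid, Out/x/q/Mid} → row (5,7) (4,4) (5,7) (4,4)
{Out/w/p/Hi, Out/w/q/Hi, Out/x/p/Hi, Out/x/q/Hi} → row (2,4) (4,4) (2,4) (4,4)
That's 7 distinct rows out of 24 strategies.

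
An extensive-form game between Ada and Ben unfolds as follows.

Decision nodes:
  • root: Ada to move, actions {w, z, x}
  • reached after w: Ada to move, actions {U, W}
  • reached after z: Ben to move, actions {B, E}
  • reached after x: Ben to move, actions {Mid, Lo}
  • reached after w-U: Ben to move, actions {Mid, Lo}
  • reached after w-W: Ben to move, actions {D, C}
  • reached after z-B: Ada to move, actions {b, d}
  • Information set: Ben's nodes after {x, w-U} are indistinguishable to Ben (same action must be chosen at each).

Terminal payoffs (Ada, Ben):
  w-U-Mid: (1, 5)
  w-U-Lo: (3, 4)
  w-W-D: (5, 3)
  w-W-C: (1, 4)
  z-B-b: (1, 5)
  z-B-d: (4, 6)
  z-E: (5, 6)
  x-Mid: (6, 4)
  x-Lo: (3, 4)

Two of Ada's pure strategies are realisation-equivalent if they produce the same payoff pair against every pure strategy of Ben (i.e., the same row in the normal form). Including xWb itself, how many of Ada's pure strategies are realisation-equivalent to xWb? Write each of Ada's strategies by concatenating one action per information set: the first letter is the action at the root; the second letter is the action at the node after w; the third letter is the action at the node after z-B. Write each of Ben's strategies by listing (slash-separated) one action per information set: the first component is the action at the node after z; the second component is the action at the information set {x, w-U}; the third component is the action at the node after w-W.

Row for xWb (columns B/Mid/D, B/Mid/C, B/Lo/D, B/Lo/C, E/Mid/D, E/Mid/C, E/Lo/D, E/Lo/C): (6,4) (6,4) (3,4) (3,4) (6,4) (6,4) (3,4) (3,4).
Under xWb, Ada's choice at the node after w and at the node after z-B can never be reached regardless of what Ben does, so varying those choices leaves every outcome unchanged.
Holding the reachable choices fixed and varying the unreachable ones freely already gives 2 × 2 = 4 equivalent strategies.
No other strategy reproduces this row, so those 4 are the full class: xUb, xUd, xWb, xWd.

4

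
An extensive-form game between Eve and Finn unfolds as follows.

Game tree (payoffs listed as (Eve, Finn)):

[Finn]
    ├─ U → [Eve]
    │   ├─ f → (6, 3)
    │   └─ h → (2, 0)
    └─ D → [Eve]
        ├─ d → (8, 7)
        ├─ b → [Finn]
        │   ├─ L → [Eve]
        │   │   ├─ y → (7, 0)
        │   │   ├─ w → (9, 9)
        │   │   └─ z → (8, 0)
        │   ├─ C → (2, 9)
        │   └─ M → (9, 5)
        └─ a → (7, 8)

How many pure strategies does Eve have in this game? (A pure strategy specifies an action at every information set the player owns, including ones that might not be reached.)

Eve owns the node after U with actions {f, h} — two choices.
Eve owns the node after D with actions {d, b, a} — three choices.
Eve owns the node after D-b-L with actions {y, w, z} — three choices.
A pure strategy fixes one action at each information set independently, so the count is the product 2 × 3 × 3 = 18.
(For reference, Finn has 6 pure strategies, giving a 18×6 normal-form matrix.)

18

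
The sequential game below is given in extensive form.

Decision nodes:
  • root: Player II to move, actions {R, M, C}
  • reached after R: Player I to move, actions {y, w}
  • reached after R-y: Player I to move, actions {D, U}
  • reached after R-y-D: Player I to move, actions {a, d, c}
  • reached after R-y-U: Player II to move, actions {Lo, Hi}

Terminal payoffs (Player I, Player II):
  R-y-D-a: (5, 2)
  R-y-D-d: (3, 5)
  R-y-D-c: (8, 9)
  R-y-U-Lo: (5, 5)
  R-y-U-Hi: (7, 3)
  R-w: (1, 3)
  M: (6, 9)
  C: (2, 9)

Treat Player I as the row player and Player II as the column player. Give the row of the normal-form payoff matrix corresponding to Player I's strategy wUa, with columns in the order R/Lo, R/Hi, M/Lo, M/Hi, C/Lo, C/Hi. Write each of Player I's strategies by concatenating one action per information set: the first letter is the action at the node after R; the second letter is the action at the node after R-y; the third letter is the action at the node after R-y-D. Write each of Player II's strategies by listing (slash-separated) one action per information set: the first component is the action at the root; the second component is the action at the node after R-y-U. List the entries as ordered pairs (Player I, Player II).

vs R/Lo: Player II plays R → Player I plays w at [R] → (1, 3)
vs R/Hi: Player II plays R → Player I plays w at [R] → (1, 3)
vs M/Lo: Player II plays M → (6, 9)
vs M/Hi: Player II plays M → (6, 9)
vs C/Lo: Player II plays C → (2, 9)
vs C/Hi: Player II plays C → (2, 9)

(1,3) (1,3) (6,9) (6,9) (2,9) (2,9)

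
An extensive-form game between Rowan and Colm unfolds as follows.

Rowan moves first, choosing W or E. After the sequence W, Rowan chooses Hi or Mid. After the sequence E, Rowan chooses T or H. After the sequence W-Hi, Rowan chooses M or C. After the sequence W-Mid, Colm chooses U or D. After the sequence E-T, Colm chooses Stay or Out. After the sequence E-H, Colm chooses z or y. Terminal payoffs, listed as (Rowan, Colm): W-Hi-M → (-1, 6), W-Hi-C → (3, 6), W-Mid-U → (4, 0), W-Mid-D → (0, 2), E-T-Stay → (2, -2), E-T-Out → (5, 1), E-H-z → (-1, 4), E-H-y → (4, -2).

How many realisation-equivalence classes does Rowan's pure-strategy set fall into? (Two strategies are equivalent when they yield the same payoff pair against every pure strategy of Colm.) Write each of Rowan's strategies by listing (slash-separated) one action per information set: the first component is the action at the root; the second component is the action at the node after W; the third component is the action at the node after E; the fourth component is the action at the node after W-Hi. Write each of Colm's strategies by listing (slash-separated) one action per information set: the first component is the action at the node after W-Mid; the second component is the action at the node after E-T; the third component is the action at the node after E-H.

5

Rowan has 16 pure strategies: W/Hi/T/M, W/Hi/T/C, W/Hi/H/M, W/Hi/H/C, W/Mid/T/M, W/Mid/T/C, W/Mid/H/M, W/Mid/H/C, E/Hi/T/M, E/Hi/T/C, E/Hi/H/M, E/Hi/H/C, E/Mid/T/M, E/Mid/T/C, E/Mid/H/M, E/Mid/H/C. Columns: U/Stay/z, U/Stay/y, U/Out/z, U/Out/y, D/Stay/z, D/Stay/y, D/Out/z, D/Out/y.
{W/Hi/T/M, W/Hi/H/M} → row (-1,6) (-1,6) (-1,6) (-1,6) (-1,6) (-1,6) (-1,6) (-1,6)
{W/Hi/T/C, W/Hi/H/C} → row (3,6) (3,6) (3,6) (3,6) (3,6) (3,6) (3,6) (3,6)
{W/Mid/T/M, W/Mid/T/C, W/Mid/H/M, W/Mid/H/C} → row (4,0) (4,0) (4,0) (4,0) (0,2) (0,2) (0,2) (0,2)
{E/Hi/T/M, E/Hi/T/C, E/Mid/T/M, E/Mid/T/C} → row (2,-2) (2,-2) (5,1) (5,1) (2,-2) (2,-2) (5,1) (5,1)
{E/Hi/H/M, E/Hi/H/C, E/Mid/H/M, E/Mid/H/C} → row (-1,4) (4,-2) (-1,4) (4,-2) (-1,4) (4,-2) (-1,4) (4,-2)
That's 5 distinct rows out of 16 strategies.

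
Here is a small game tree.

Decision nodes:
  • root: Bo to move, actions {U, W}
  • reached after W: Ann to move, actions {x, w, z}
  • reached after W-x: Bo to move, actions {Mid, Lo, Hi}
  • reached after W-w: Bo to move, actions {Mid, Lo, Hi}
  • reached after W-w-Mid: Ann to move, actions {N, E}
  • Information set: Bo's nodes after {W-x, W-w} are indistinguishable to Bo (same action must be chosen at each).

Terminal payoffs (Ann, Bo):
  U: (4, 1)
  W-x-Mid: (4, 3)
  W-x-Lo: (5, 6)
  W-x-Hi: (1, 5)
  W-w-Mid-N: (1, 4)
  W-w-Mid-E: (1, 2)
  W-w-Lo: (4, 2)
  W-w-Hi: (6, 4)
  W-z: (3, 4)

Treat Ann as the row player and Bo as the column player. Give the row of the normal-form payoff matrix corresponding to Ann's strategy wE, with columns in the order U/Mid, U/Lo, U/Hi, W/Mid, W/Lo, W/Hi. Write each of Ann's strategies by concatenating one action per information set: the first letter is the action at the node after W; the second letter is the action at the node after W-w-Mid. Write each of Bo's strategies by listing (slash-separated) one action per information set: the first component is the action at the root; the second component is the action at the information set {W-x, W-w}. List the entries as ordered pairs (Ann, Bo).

(4,1) (4,1) (4,1) (1,2) (4,2) (6,4)

vs U/Mid: Bo plays U → (4, 1)
vs U/Lo: Bo plays U → (4, 1)
vs U/Hi: Bo plays U → (4, 1)
vs W/Mid: Bo plays W → Ann plays w at [W] → Bo plays Mid at [W-w] → Ann plays E at [W-w-Mid] → (1, 2)
vs W/Lo: Bo plays W → Ann plays w at [W] → Bo plays Lo at [W-w] → (4, 2)
vs W/Hi: Bo plays W → Ann plays w at [W] → Bo plays Hi at [W-w] → (6, 4)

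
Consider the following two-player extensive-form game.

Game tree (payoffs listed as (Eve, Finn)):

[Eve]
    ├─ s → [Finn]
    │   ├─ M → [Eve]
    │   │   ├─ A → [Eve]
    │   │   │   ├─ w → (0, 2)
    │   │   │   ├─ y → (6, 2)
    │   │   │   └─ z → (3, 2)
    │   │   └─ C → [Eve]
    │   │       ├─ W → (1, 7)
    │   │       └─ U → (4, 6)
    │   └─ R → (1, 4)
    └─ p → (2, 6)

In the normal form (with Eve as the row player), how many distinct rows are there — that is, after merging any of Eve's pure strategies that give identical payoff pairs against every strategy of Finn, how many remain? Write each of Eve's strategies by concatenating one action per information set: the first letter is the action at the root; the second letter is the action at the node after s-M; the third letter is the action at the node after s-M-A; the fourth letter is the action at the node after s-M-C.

Eve has 24 pure strategies: sAwW, sAwU, sAyW, sAyU, sAzW, sAzU, sCwW, sCwU, sCyW, sCyU, sCzW, sCzU, pAwW, pAwU, pAyW, pAyU, pAzW, pAzU, pCwW, pCwU, pCyW, pCyU, pCzW, pCzU. Columns: M, R.
{sAwW, sAwU} → row (0,2) (1,4)
{sAyW, sAyU} → row (6,2) (1,4)
{sAzW, sAzU} → row (3,2) (1,4)
{sCwW, sCyW, sCzW} → row (1,7) (1,4)
{sCwU, sCyU, sCzU} → row (4,6) (1,4)
{pAwW, pAwU, pAyW, pAyU, pAzW, pAzU, pCwW, pCwU, pCyW, pCyU, pCzW, pCzU} → row (2,6) (2,6)
That's 6 distinct rows out of 24 strategies.

6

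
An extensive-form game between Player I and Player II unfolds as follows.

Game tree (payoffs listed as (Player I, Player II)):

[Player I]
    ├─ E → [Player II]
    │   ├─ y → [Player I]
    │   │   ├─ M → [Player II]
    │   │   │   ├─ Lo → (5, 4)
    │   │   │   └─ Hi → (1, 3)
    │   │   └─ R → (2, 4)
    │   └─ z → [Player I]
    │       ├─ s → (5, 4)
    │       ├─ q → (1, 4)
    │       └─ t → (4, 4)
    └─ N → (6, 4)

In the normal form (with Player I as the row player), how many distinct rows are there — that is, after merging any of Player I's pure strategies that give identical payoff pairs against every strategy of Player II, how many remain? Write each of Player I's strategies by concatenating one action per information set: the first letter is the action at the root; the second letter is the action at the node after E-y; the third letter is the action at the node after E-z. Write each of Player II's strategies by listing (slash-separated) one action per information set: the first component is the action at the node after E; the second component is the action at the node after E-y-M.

Player I has 12 pure strategies: EMs, EMq, EMt, ERs, ERq, ERt, NMs, NMq, NMt, NRs, NRq, NRt. Columns: y/Lo, y/Hi, z/Lo, z/Hi.
{EMs} → row (5,4) (1,3) (5,4) (5,4)
{EMq} → row (5,4) (1,3) (1,4) (1,4)
{EMt} → row (5,4) (1,3) (4,4) (4,4)
{ERs} → row (2,4) (2,4) (5,4) (5,4)
{ERq} → row (2,4) (2,4) (1,4) (1,4)
{ERt} → row (2,4) (2,4) (4,4) (4,4)
{NMs, NMq, NMt, NRs, NRq, NRt} → row (6,4) (6,4) (6,4) (6,4)
That's 7 distinct rows out of 12 strategies.

7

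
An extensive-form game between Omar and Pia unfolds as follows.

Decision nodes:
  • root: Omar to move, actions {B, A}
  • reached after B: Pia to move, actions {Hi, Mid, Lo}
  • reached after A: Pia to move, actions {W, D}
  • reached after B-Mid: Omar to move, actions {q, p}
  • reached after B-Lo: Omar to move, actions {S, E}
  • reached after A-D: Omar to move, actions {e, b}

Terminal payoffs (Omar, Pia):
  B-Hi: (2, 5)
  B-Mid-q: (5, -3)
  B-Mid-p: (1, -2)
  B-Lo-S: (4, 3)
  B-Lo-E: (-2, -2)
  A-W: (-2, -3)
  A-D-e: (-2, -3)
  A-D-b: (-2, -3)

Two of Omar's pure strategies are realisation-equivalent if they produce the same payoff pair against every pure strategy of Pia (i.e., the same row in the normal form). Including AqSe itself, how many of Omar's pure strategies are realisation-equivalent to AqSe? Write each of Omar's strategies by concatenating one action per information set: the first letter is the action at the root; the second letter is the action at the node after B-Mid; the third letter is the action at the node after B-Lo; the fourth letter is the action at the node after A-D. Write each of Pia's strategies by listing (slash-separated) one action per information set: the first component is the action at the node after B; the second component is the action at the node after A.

8

Row for AqSe (columns Hi/W, Hi/D, Mid/W, Mid/D, Lo/W, Lo/D): (-2,-3) (-2,-3) (-2,-3) (-2,-3) (-2,-3) (-2,-3).
Under AqSe, Omar's choice at the node after B-Mid and at the node after B-Lo can never be reached regardless of what Pia does, so varying those choices leaves every outcome unchanged.
Holding the reachable choices fixed and varying the unreachable ones freely already gives 2 × 2 = 4 equivalent strategies.
Checking the remaining rows, AqSb, AqEb, ApSb, ApEb also happen to give the same payoffs in every column, bringing the total to 8: AqSe, AqSb, AqEe, AqEb, ApSe, ApSb, ApEe, ApEb.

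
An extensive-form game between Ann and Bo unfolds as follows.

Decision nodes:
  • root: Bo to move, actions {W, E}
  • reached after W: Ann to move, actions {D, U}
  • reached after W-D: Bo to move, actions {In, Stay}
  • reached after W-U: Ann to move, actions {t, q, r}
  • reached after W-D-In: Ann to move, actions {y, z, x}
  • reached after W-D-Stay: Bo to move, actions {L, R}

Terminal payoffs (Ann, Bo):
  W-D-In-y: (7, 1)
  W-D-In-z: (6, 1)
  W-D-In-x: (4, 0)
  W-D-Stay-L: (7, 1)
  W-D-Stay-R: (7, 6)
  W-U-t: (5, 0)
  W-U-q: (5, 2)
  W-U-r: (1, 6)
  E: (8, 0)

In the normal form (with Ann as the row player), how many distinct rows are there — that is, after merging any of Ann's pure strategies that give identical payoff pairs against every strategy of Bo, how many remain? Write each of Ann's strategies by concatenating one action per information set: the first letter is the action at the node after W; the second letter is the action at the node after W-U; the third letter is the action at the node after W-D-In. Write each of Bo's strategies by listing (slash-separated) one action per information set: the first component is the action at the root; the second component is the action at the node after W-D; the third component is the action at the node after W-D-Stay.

6

Ann has 18 pure strategies: Dty, Dtz, Dtx, Dqy, Dqz, Dqx, Dry, Drz, Drx, Uty, Utz, Utx, Uqy, Uqz, Uqx, Ury, Urz, Urx. Columns: W/In/L, W/In/R, W/Stay/L, W/Stay/R, E/In/L, E/In/R, E/Stay/L, E/Stay/R.
{Dty, Dqy, Dry} → row (7,1) (7,1) (7,1) (7,6) (8,0) (8,0) (8,0) (8,0)
{Dtz, Dqz, Drz} → row (6,1) (6,1) (7,1) (7,6) (8,0) (8,0) (8,0) (8,0)
{Dtx, Dqx, Drx} → row (4,0) (4,0) (7,1) (7,6) (8,0) (8,0) (8,0) (8,0)
{Uty, Utz, Utx} → row (5,0) (5,0) (5,0) (5,0) (8,0) (8,0) (8,0) (8,0)
{Uqy, Uqz, Uqx} → row (5,2) (5,2) (5,2) (5,2) (8,0) (8,0) (8,0) (8,0)
{Ury, Urz, Urx} → row (1,6) (1,6) (1,6) (1,6) (8,0) (8,0) (8,0) (8,0)
That's 6 distinct rows out of 18 strategies.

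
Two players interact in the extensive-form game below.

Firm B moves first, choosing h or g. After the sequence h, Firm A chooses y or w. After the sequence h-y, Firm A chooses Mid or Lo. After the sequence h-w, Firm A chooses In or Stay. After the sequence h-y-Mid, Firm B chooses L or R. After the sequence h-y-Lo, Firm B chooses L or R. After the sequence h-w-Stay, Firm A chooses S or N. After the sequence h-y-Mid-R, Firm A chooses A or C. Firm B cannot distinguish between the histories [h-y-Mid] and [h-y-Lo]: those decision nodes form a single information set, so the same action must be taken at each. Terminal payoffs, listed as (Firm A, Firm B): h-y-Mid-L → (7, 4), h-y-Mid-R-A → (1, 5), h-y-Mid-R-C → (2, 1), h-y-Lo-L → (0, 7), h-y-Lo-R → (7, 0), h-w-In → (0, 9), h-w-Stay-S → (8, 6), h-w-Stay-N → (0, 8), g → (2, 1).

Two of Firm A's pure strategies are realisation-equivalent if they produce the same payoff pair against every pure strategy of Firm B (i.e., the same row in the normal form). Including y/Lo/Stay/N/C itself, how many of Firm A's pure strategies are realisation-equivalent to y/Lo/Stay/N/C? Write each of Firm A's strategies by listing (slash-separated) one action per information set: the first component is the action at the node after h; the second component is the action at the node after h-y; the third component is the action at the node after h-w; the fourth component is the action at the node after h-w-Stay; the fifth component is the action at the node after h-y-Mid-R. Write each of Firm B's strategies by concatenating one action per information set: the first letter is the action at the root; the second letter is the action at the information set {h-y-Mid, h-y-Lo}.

Row for y/Lo/Stay/N/C (columns hL, hR, gL, gR): (0,7) (7,0) (2,1) (2,1).
Under y/Lo/Stay/N/C, Firm A's choice at the node after h-w and at the node after h-w-Stay and at the node after h-y-Mid-R can never be reached regardless of what Firm B does, so varying those choices leaves every outcome unchanged.
Holding the reachable choices fixed and varying the unreachable ones freely already gives 2 × 2 × 2 = 8 equivalent strategies.
No other strategy reproduces this row, so those 8 are the full class: y/Lo/In/S/A, y/Lo/In/S/C, y/Lo/In/N/A, y/Lo/In/N/C, y/Lo/Stay/S/A, y/Lo/Stay/S/C, y/Lo/Stay/N/A, y/Lo/Stay/N/C.

8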